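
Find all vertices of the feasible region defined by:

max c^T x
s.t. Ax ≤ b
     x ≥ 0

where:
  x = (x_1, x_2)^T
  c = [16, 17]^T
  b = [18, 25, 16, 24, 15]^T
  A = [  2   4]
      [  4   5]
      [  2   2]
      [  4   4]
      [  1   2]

(0, 0), (6, 0), (5, 1), (1.667, 3.667), (0, 4.5)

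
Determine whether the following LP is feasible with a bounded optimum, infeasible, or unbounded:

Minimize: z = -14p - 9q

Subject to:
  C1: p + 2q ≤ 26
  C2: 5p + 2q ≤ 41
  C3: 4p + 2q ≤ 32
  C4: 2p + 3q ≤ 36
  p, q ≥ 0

Feasible with a bounded optimal solution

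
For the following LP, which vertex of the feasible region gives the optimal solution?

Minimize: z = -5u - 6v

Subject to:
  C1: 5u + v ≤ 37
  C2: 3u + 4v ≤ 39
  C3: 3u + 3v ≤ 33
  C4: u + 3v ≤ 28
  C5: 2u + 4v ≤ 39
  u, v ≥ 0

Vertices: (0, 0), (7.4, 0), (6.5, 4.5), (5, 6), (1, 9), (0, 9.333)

Evaluate the objective at each vertex of the feasible region:
  z(0, 0) = 0
  z(7.4, 0) = -37
  z(6.5, 4.5) = -59.5
  z(5, 6) = -61  ←
  z(1, 9) = -59
  z(0, 9.333) = -56
The minimum is at u = 5, v = 6.

(5, 6)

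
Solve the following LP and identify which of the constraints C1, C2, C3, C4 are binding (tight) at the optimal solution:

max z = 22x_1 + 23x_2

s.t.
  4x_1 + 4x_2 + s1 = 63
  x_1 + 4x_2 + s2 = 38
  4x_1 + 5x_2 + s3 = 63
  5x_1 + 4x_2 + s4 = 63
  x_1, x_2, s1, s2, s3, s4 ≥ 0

At x_1 = 7, x_2 = 7, compute slack b - a·x for each constraint:
  C1: 63 − 56 = 7  (slack)
  C2: 38 − 35 = 3  (slack)
  C3: 63 − 63 = 0  (binding)
  C4: 63 − 63 = 0  (binding)

Optimal: x_1 = 7, x_2 = 7
Binding: C3, C4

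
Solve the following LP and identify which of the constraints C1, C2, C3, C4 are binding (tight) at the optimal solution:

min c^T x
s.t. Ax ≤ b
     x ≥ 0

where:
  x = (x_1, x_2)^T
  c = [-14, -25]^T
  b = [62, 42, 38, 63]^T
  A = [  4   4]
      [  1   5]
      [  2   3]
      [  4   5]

At x_1 = 7, x_2 = 7, compute slack b - a·x for each constraint:
  C1: 62 − 56 = 6  (slack)
  C2: 42 − 42 = 0  (binding)
  C3: 38 − 35 = 3  (slack)
  C4: 63 − 63 = 0  (binding)

Optimal: x_1 = 7, x_2 = 7
Binding: C2, C4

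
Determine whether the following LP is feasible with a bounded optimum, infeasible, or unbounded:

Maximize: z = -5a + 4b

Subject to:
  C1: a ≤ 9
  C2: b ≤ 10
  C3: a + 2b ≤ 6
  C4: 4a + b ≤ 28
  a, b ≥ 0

Feasible with a bounded optimal solution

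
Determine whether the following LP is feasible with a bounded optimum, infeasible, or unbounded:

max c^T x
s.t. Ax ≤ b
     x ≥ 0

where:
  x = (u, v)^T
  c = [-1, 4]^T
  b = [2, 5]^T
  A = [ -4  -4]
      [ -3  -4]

Unbounded (objective can increase without bound)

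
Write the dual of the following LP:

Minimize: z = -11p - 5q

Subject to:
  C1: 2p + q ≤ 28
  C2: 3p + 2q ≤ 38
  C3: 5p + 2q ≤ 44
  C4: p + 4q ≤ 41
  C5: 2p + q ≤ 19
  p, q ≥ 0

Primal min cᵀx s.t. Ax ≤ b, x ≥ 0  →  Dual max −bᵀy s.t. Aᵀy ≥ −c, y ≥ 0.

Maximize: z = -28y1 - 38y2 - 44y3 - 41y4 - 19y5

Subject to:
  2y1 + 3y2 + 5y3 + y4 + 2y5 ≥ 11
  y1 + 2y2 + 2y3 + 4y4 + y5 ≥ 5
  y1, y2, y3, y4, y5 ≥ 0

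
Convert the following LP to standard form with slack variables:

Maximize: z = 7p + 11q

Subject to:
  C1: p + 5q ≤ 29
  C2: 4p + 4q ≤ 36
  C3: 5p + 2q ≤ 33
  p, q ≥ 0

max z = 7p + 11q

s.t.
  p + 5q + s1 = 29
  4p + 4q + s2 = 36
  5p + 2q + s3 = 33
  p, q, s1, s2, s3 ≥ 0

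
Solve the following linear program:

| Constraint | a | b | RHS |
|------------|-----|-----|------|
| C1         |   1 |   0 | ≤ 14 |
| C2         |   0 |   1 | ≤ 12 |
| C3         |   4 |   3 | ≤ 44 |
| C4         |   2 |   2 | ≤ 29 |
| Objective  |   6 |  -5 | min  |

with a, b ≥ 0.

Evaluate the objective at each vertex of the feasible region:
  z(0, 0) = 0
  z(11, 0) = 66
  z(2, 12) = -48
  z(0, 12) = -60  ←
The minimum is at a = 0, b = 12.

a = 0, b = 12, z = -60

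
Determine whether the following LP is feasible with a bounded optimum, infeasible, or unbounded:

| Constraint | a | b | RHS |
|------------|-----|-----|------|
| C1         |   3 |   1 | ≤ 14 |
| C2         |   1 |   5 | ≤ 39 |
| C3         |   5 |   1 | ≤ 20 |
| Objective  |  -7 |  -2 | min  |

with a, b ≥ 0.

Feasible with a bounded optimal solution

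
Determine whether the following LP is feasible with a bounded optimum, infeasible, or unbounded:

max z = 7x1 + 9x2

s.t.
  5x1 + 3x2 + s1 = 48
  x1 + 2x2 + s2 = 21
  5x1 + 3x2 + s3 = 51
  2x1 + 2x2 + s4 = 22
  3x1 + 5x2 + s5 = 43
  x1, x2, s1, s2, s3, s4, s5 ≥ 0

Feasible with a bounded optimal solution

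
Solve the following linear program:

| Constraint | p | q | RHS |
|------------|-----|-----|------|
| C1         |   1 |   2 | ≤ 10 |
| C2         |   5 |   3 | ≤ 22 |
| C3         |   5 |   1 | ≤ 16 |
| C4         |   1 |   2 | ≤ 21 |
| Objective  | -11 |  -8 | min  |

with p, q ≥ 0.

Evaluate the objective at each vertex of the feasible region:
  z(0, 0) = 0
  z(3.2, 0) = -35.2
  z(2.6, 3) = -52.6
  z(2, 4) = -54  ←
  z(0, 5) = -40
The minimum is at p = 2, q = 4.

p = 2, q = 4, z = -54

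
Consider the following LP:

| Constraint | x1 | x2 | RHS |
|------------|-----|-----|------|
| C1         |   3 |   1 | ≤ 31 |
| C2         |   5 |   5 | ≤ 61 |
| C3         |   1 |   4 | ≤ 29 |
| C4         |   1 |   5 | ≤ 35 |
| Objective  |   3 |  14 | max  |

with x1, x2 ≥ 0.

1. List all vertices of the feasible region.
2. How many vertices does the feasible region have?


1. (0, 0), (10.33, 0), (9.4, 2.8), (6.6, 5.6), (5, 6), (0, 7)
2. 6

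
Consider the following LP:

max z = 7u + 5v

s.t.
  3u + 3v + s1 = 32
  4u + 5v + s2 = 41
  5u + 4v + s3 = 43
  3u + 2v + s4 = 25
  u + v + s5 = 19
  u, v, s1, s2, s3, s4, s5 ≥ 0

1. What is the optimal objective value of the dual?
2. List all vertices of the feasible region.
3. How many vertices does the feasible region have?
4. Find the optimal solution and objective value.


1. 59
2. (0, 0), (8.333, 0), (7, 2), (5.667, 3.667), (0, 8.2)
3. 5
4. u = 7, v = 2, z = 59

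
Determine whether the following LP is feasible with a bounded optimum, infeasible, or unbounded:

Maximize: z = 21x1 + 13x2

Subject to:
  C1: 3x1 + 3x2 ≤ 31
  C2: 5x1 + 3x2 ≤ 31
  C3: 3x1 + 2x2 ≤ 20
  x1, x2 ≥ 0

Feasible with a bounded optimal solution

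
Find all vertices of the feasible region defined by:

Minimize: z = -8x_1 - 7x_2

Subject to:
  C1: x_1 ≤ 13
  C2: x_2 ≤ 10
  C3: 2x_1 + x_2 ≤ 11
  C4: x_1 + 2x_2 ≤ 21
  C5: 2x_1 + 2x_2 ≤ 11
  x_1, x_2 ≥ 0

(0, 0), (5.5, 0), (0, 5.5)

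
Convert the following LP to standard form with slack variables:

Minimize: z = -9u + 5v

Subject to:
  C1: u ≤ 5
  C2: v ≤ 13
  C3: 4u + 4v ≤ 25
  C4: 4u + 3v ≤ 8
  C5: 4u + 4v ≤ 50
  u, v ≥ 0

min z = -9u + 5v

s.t.
  u + s1 = 5
  v + s2 = 13
  4u + 4v + s3 = 25
  4u + 3v + s4 = 8
  4u + 4v + s5 = 50
  u, v, s1, s2, s3, s4, s5 ≥ 0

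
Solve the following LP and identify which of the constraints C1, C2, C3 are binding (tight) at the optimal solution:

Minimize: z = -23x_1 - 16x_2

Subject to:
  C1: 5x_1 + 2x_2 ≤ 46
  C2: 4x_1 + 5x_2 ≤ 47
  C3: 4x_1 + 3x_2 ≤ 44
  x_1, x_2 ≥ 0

At x_1 = 8, x_2 = 3, compute slack b - a·x for each constraint:
  C1: 46 − 46 = 0  (binding)
  C2: 47 − 47 = 0  (binding)
  C3: 44 − 41 = 3  (slack)

Optimal: x_1 = 8, x_2 = 3
Binding: C1, C2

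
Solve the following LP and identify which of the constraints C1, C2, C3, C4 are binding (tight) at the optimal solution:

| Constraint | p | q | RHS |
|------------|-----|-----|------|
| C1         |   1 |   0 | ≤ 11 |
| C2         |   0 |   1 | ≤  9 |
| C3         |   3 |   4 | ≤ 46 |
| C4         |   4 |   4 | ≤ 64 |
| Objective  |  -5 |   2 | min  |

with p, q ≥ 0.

At p = 11, q = 0, compute slack b - a·x for each constraint:
  C1: 11 − 11 = 0  (binding)
  C2: 9 − 0 = 9  (slack)
  C3: 46 − 33 = 13  (slack)
  C4: 64 − 44 = 20  (slack)

Optimal: p = 11, q = 0
Binding: C1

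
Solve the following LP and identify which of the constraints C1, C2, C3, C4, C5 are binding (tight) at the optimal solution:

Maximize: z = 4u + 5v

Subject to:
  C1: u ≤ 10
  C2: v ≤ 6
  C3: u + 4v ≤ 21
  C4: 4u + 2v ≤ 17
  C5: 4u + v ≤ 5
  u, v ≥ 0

At u = 0, v = 5, compute slack b - a·x for each constraint:
  C1: 10 − 0 = 10  (slack)
  C2: 6 − 5 = 1  (slack)
  C3: 21 − 20 = 1  (slack)
  C4: 17 − 10 = 7  (slack)
  C5: 5 − 5 = 0  (binding)

Optimal: u = 0, v = 5
Binding: C5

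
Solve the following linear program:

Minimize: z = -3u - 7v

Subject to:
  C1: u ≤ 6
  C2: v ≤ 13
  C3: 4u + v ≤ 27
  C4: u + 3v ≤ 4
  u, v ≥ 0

Evaluate the objective at each vertex of the feasible region:
  z(0, 0) = 0
  z(4, 0) = -12  ←
  z(0, 1.333) = -9.333
The minimum is at u = 4, v = 0.

u = 4, v = 0, z = -12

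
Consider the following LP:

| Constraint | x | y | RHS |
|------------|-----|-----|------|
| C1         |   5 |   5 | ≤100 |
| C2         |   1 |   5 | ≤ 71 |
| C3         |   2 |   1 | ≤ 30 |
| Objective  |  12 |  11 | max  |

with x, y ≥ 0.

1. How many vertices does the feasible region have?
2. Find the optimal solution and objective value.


1. 5
2. x = 10, y = 10, z = 230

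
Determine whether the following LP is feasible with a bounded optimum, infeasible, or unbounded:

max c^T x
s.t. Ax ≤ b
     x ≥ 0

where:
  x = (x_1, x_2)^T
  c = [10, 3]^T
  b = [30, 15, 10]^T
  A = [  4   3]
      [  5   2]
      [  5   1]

Feasible with a bounded optimal solution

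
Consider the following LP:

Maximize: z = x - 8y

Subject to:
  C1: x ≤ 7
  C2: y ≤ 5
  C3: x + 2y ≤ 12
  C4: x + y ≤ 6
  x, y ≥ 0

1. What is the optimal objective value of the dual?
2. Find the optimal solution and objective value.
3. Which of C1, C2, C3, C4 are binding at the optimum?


1. 6
2. x = 6, y = 0, z = 6
3. C4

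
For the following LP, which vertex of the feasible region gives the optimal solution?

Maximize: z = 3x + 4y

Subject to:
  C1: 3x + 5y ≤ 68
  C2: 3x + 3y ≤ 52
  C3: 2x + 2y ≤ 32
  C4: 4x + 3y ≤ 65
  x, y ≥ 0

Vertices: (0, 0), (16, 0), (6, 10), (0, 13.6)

Evaluate the objective at each vertex of the feasible region:
  z(0, 0) = 0
  z(16, 0) = 48
  z(6, 10) = 58  ←
  z(0, 13.6) = 54.4
The maximum is at x = 6, y = 10.

(6, 10)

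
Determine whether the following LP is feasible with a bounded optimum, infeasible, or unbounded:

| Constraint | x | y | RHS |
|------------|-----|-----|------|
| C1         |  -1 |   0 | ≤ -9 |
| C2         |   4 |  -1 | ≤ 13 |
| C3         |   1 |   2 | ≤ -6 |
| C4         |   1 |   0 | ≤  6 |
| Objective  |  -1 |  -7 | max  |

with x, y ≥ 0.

Infeasible (no feasible solution exists)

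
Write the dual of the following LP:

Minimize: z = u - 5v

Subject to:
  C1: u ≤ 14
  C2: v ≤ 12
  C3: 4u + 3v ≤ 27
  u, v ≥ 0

Primal min cᵀx s.t. Ax ≤ b, x ≥ 0  →  Dual max −bᵀy s.t. Aᵀy ≥ −c, y ≥ 0.

Maximize: z = -14y1 - 12y2 - 27y3

Subject to:
  y1 + 4y3 ≥ -1
  y2 + 3y3 ≥ 5
  y1, y2, y3 ≥ 0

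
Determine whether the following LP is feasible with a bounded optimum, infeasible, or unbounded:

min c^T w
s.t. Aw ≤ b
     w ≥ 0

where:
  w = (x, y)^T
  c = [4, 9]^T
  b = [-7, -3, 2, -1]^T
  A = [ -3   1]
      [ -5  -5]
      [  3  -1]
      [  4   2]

Infeasible (no feasible solution exists)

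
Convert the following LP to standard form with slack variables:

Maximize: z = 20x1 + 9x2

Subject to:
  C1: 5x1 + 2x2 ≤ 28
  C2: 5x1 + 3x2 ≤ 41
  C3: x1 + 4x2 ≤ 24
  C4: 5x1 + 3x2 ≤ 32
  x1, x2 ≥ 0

max z = 20x1 + 9x2

s.t.
  5x1 + 2x2 + s1 = 28
  5x1 + 3x2 + s2 = 41
  x1 + 4x2 + s3 = 24
  5x1 + 3x2 + s4 = 32
  x1, x2, s1, s2, s3, s4 ≥ 0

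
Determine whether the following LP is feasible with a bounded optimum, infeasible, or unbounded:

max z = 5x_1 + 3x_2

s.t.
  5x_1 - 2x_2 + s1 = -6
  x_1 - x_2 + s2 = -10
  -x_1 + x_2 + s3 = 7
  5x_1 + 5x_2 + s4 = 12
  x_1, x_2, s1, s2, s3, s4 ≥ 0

Infeasible (no feasible solution exists)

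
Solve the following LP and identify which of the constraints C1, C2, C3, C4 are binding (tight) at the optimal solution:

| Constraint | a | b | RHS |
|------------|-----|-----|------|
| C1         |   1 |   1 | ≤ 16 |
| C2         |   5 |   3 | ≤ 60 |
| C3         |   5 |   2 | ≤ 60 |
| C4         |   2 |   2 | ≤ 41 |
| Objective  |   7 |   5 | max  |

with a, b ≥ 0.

At a = 6, b = 10, compute slack b - a·x for each constraint:
  C1: 16 − 16 = 0  (binding)
  C2: 60 − 60 = 0  (binding)
  C3: 60 − 50 = 10  (slack)
  C4: 41 − 32 = 9  (slack)

Optimal: a = 6, b = 10
Binding: C1, C2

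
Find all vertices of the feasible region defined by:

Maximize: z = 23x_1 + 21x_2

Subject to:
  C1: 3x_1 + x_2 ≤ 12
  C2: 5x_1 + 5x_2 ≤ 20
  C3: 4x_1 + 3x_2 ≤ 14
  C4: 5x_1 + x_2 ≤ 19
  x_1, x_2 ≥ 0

(0, 0), (3.5, 0), (2, 2), (0, 4)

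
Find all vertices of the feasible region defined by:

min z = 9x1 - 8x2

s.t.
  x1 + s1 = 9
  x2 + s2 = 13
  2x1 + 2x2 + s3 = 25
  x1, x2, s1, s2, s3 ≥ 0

(0, 0), (9, 0), (9, 3.5), (0, 12.5)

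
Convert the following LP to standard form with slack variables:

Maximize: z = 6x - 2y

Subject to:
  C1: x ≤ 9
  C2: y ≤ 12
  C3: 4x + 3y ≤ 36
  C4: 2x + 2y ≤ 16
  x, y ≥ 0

max z = 6x - 2y

s.t.
  x + s1 = 9
  y + s2 = 12
  4x + 3y + s3 = 36
  2x + 2y + s4 = 16
  x, y, s1, s2, s3, s4 ≥ 0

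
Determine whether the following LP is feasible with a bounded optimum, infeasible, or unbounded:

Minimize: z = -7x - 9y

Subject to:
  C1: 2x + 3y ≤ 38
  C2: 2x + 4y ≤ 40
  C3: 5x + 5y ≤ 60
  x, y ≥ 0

Feasible with a bounded optimal solution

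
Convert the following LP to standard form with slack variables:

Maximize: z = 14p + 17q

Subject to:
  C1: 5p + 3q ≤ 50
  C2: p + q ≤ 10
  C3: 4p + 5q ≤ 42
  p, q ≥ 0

max z = 14p + 17q

s.t.
  5p + 3q + s1 = 50
  p + q + s2 = 10
  4p + 5q + s3 = 42
  p, q, s1, s2, s3 ≥ 0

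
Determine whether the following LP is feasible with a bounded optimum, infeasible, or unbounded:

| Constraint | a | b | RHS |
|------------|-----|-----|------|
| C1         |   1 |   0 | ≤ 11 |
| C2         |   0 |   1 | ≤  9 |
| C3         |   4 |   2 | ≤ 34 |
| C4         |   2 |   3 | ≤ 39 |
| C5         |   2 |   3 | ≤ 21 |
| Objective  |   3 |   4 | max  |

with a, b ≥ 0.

Feasible with a bounded optimal solution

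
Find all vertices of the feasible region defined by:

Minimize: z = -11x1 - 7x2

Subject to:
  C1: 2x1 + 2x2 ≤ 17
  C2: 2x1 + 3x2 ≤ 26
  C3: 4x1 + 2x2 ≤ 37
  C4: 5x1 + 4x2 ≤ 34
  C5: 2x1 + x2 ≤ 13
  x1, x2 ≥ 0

(0, 0), (6.5, 0), (6, 1), (0, 8.5)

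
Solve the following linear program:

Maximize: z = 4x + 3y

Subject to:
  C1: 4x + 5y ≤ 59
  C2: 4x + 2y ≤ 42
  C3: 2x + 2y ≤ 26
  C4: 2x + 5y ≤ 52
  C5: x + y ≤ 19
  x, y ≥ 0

Evaluate the objective at each vertex of the feasible region:
  z(0, 0) = 0
  z(10.5, 0) = 42
  z(8, 5) = 47  ←
  z(6, 7) = 45
  z(3.5, 9) = 41
  z(0, 10.4) = 31.2
The maximum is at x = 8, y = 5.

x = 8, y = 5, z = 47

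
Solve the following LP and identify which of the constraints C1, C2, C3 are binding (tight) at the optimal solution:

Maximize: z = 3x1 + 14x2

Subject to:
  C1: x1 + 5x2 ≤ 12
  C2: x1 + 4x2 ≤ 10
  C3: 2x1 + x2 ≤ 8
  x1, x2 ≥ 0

At x1 = 2, x2 = 2, compute slack b - a·x for each constraint:
  C1: 12 − 12 = 0  (binding)
  C2: 10 − 10 = 0  (binding)
  C3: 8 − 6 = 2  (slack)

Optimal: x1 = 2, x2 = 2
Binding: C1, C2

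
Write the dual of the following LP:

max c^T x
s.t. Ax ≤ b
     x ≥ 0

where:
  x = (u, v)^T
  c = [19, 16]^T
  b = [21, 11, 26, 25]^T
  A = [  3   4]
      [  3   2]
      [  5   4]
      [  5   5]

Primal max cᵀx s.t. Ax ≤ b, x ≥ 0  →  Dual min bᵀy s.t. Aᵀy ≥ c, y ≥ 0.

Minimize: z = 21y1 + 11y2 + 26y3 + 25y4

Subject to:
  3y1 + 3y2 + 5y3 + 5y4 ≥ 19
  4y1 + 2y2 + 4y3 + 5y4 ≥ 16
  y1, y2, y3, y4 ≥ 0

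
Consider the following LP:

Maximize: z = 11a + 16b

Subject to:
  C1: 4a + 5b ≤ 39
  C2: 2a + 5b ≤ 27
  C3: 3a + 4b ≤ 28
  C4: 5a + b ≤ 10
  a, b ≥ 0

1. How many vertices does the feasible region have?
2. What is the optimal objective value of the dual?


1. 4
2. 91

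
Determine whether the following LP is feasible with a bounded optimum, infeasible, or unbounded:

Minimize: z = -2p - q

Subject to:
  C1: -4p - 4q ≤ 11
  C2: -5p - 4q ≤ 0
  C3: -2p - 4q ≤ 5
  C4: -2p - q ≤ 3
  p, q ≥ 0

Unbounded (objective can decrease without bound)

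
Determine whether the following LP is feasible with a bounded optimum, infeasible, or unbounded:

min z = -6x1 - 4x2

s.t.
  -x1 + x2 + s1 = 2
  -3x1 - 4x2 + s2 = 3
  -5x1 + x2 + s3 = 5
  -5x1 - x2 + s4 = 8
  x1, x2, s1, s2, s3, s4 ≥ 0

Unbounded (objective can decrease without bound)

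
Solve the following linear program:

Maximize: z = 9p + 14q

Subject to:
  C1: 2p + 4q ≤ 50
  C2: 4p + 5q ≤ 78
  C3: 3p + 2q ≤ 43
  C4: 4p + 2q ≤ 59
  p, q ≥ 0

Evaluate the objective at each vertex of the feasible region:
  z(0, 0) = 0
  z(14.33, 0) = 129
  z(9, 8) = 193  ←
  z(0, 12.5) = 175
The maximum is at p = 9, q = 8.

p = 9, q = 8, z = 193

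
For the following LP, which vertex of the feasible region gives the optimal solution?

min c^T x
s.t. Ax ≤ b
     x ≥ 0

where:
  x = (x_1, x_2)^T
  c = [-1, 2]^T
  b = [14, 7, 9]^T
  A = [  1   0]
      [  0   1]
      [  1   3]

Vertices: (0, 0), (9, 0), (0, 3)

Evaluate the objective at each vertex of the feasible region:
  z(0, 0) = 0
  z(9, 0) = -9  ←
  z(0, 3) = 6
The minimum is at x_1 = 9, x_2 = 0.

(9, 0)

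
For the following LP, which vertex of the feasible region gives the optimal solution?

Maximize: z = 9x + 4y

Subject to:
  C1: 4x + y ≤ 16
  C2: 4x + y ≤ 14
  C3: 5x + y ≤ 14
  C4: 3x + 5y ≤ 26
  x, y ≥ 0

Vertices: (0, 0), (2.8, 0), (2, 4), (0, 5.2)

Evaluate the objective at each vertex of the feasible region:
  z(0, 0) = 0
  z(2.8, 0) = 25.2
  z(2, 4) = 34  ←
  z(0, 5.2) = 20.8
The maximum is at x = 2, y = 4.

(2, 4)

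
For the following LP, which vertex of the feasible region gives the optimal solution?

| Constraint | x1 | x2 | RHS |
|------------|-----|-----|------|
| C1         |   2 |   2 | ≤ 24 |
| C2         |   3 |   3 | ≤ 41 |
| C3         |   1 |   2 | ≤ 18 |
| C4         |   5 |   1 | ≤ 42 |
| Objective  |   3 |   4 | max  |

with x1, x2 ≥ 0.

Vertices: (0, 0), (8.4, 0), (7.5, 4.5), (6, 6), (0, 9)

Evaluate the objective at each vertex of the feasible region:
  z(0, 0) = 0
  z(8.4, 0) = 25.2
  z(7.5, 4.5) = 40.5
  z(6, 6) = 42  ←
  z(0, 9) = 36
The maximum is at x1 = 6, x2 = 6.

(6, 6)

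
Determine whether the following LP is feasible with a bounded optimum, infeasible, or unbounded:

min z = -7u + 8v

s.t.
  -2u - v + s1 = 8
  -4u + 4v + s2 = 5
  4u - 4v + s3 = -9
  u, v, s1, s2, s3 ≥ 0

Infeasible (no feasible solution exists)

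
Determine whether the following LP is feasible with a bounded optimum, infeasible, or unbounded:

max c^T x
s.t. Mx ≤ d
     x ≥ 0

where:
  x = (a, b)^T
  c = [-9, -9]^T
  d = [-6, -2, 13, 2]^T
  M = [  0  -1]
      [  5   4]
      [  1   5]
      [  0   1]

Infeasible (no feasible solution exists)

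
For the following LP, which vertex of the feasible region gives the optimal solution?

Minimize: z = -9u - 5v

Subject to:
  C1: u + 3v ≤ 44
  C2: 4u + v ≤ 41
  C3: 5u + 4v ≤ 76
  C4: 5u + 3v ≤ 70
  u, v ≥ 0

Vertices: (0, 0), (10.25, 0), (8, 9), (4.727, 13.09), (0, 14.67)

Evaluate the objective at each vertex of the feasible region:
  z(0, 0) = 0
  z(10.25, 0) = -92.25
  z(8, 9) = -117  ←
  z(4.727, 13.09) = -108
  z(0, 14.67) = -73.33
The minimum is at u = 8, v = 9.

(8, 9)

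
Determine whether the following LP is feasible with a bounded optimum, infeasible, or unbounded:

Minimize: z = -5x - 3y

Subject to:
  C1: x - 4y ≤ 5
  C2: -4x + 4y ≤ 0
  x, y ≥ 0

Unbounded (objective can decrease without bound)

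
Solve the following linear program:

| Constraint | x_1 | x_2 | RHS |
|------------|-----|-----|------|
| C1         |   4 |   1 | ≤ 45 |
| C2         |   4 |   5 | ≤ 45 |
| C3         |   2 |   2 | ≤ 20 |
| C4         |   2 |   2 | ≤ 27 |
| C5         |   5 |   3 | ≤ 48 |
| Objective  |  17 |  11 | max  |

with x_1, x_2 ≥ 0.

Evaluate the objective at each vertex of the feasible region:
  z(0, 0) = 0
  z(9.6, 0) = 163.2
  z(9, 1) = 164  ←
  z(5, 5) = 140
  z(0, 9) = 99
The maximum is at x_1 = 9, x_2 = 1.

x_1 = 9, x_2 = 1, z = 164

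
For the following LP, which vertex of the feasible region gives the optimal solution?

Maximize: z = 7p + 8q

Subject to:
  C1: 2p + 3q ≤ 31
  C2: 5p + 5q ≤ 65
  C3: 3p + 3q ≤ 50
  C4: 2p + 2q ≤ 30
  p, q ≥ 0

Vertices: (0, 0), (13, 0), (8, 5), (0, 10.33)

Evaluate the objective at each vertex of the feasible region:
  z(0, 0) = 0
  z(13, 0) = 91
  z(8, 5) = 96  ←
  z(0, 10.33) = 82.67
The maximum is at p = 8, q = 5.

(8, 5)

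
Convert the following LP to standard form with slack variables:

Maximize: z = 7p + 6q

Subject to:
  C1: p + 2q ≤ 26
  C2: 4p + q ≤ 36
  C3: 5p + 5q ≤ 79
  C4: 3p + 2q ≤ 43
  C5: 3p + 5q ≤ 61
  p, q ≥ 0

max z = 7p + 6q

s.t.
  p + 2q + s1 = 26
  4p + q + s2 = 36
  5p + 5q + s3 = 79
  3p + 2q + s4 = 43
  3p + 5q + s5 = 61
  p, q, s1, s2, s3, s4, s5 ≥ 0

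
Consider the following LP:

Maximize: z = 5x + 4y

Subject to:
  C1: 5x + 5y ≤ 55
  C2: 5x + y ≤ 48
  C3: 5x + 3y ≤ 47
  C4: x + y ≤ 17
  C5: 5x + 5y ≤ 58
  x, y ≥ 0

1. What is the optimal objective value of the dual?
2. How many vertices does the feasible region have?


1. 51
2. 4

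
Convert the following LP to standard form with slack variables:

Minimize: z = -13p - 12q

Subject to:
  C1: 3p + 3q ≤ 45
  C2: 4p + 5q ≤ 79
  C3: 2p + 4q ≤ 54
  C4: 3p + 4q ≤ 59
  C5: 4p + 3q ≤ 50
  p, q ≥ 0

min z = -13p - 12q

s.t.
  3p + 3q + s1 = 45
  4p + 5q + s2 = 79
  2p + 4q + s3 = 54
  3p + 4q + s4 = 59
  4p + 3q + s5 = 50
  p, q, s1, s2, s3, s4, s5 ≥ 0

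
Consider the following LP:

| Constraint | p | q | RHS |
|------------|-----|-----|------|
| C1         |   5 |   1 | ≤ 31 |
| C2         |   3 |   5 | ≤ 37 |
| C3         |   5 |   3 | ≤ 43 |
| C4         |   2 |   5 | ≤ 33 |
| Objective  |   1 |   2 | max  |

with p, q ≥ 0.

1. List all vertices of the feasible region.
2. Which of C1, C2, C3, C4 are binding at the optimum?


1. (0, 0), (6.2, 0), (5.364, 4.182), (4, 5), (0, 6.6)
2. C2, C4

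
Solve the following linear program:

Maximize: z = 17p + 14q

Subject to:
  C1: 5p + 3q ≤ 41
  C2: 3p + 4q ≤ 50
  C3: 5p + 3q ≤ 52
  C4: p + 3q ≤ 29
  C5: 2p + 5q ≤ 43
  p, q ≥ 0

Evaluate the objective at each vertex of the feasible region:
  z(0, 0) = 0
  z(8.2, 0) = 139.4
  z(4, 7) = 166  ←
  z(0, 8.6) = 120.4
The maximum is at p = 4, q = 7.

p = 4, q = 7, z = 166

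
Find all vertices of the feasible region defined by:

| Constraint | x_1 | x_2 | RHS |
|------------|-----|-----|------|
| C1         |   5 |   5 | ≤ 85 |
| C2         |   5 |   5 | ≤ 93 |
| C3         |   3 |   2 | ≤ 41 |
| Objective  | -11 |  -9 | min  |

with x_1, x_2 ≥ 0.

(0, 0), (13.67, 0), (7, 10), (0, 17)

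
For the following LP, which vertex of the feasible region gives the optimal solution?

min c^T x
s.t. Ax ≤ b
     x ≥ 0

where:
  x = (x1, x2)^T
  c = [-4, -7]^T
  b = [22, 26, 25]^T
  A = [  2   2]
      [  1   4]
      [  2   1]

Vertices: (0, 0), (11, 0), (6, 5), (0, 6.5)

Evaluate the objective at each vertex of the feasible region:
  z(0, 0) = 0
  z(11, 0) = -44
  z(6, 5) = -59  ←
  z(0, 6.5) = -45.5
The minimum is at x1 = 6, x2 = 5.

(6, 5)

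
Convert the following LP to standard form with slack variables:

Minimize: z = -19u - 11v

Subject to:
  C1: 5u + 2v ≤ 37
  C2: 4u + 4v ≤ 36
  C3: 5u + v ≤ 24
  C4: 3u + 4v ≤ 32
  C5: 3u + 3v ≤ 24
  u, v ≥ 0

min z = -19u - 11v

s.t.
  5u + 2v + s1 = 37
  4u + 4v + s2 = 36
  5u + v + s3 = 24
  3u + 4v + s4 = 32
  3u + 3v + s5 = 24
  u, v, s1, s2, s3, s4, s5 ≥ 0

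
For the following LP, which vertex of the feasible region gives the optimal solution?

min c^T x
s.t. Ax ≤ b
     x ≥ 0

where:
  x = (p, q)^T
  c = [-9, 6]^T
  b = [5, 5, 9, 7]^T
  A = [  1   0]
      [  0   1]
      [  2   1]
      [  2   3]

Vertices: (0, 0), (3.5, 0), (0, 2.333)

Evaluate the objective at each vertex of the feasible region:
  z(0, 0) = 0
  z(3.5, 0) = -31.5  ←
  z(0, 2.333) = 14
The minimum is at p = 3.5, q = 0.

(3.5, 0)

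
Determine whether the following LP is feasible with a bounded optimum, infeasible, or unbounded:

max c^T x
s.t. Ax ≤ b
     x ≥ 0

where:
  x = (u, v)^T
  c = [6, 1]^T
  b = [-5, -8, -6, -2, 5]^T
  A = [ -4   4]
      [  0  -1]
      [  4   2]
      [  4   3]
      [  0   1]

Infeasible (no feasible solution exists)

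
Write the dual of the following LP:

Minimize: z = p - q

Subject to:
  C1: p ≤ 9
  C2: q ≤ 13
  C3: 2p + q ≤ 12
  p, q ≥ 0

Primal min cᵀx s.t. Ax ≤ b, x ≥ 0  →  Dual max −bᵀy s.t. Aᵀy ≥ −c, y ≥ 0.

Maximize: z = -9y1 - 13y2 - 12y3

Subject to:
  y1 + 2y3 ≥ -1
  y2 + y3 ≥ 1
  y1, y2, y3 ≥ 0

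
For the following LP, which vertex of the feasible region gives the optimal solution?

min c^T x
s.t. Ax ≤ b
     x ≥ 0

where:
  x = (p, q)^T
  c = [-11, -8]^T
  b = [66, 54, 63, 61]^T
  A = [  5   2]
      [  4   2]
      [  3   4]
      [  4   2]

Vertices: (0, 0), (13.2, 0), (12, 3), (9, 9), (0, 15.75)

Evaluate the objective at each vertex of the feasible region:
  z(0, 0) = 0
  z(13.2, 0) = -145.2
  z(12, 3) = -156
  z(9, 9) = -171  ←
  z(0, 15.75) = -126
The minimum is at p = 9, q = 9.

(9, 9)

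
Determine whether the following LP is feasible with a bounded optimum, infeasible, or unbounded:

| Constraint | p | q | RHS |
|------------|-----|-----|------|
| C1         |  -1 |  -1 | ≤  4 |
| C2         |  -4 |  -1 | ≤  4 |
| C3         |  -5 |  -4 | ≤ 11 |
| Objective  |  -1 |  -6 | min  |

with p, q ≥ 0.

Unbounded (objective can decrease without bound)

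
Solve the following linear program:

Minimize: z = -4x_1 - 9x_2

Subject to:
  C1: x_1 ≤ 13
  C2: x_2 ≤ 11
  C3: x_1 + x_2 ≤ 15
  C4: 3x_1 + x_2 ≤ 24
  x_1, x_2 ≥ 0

Evaluate the objective at each vertex of the feasible region:
  z(0, 0) = 0
  z(8, 0) = -32
  z(4.5, 10.5) = -112.5
  z(4, 11) = -115  ←
  z(0, 11) = -99
The minimum is at x_1 = 4, x_2 = 11.

x_1 = 4, x_2 = 11, z = -115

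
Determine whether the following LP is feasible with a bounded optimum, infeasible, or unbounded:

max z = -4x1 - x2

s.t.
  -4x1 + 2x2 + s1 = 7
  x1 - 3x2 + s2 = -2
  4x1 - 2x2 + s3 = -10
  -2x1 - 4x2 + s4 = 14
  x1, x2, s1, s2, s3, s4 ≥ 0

Infeasible (no feasible solution exists)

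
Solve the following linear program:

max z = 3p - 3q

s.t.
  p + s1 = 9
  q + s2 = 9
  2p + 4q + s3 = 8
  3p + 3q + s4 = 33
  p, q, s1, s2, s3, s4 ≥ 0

Evaluate the objective at each vertex of the feasible region:
  z(0, 0) = 0
  z(4, 0) = 12  ←
  z(0, 2) = -6
The maximum is at p = 4, q = 0.

p = 4, q = 0, z = 12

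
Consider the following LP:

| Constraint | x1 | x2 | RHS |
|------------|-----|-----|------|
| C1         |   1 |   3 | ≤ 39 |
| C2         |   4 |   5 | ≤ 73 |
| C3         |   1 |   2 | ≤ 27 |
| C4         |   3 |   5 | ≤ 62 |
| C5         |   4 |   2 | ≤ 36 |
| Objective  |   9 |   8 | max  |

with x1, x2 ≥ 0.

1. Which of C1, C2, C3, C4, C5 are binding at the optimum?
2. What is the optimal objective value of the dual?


1. C4, C5
2. 116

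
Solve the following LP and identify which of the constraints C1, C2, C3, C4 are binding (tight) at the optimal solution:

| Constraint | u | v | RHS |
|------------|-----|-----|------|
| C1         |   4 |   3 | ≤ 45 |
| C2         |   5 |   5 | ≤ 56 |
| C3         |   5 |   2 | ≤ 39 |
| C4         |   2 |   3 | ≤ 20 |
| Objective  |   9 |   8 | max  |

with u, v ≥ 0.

At u = 7, v = 2, compute slack b - a·x for each constraint:
  C1: 45 − 34 = 11  (slack)
  C2: 56 − 45 = 11  (slack)
  C3: 39 − 39 = 0  (binding)
  C4: 20 − 20 = 0  (binding)

Optimal: u = 7, v = 2
Binding: C3, C4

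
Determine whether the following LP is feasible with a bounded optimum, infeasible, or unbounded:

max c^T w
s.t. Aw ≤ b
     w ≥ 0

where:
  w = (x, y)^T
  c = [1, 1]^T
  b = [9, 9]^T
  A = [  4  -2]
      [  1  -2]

Unbounded (objective can increase without bound)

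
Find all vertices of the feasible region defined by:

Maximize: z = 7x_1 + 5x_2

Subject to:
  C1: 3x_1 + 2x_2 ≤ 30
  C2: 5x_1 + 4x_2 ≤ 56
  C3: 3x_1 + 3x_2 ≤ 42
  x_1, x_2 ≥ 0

(0, 0), (10, 0), (4, 9), (0, 14)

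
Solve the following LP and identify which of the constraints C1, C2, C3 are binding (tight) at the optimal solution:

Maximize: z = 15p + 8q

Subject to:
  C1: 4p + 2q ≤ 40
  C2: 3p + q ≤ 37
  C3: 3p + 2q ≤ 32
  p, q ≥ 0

At p = 8, q = 4, compute slack b - a·x for each constraint:
  C1: 40 − 40 = 0  (binding)
  C2: 37 − 28 = 9  (slack)
  C3: 32 − 32 = 0  (binding)

Optimal: p = 8, q = 4
Binding: C1, C3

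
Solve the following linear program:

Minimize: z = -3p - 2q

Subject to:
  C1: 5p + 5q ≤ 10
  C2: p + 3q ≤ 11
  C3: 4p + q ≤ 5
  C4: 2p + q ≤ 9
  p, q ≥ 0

Evaluate the objective at each vertex of the feasible region:
  z(0, 0) = 0
  z(1.25, 0) = -3.75
  z(1, 1) = -5  ←
  z(0, 2) = -4
The minimum is at p = 1, q = 1.

p = 1, q = 1, z = -5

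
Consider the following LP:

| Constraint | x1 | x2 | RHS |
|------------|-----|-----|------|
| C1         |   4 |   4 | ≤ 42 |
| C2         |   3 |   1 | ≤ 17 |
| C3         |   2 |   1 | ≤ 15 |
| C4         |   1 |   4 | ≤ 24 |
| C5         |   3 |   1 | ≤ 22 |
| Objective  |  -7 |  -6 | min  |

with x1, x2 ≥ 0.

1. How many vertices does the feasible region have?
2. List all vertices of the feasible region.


1. 4
2. (0, 0), (5.667, 0), (4, 5), (0, 6)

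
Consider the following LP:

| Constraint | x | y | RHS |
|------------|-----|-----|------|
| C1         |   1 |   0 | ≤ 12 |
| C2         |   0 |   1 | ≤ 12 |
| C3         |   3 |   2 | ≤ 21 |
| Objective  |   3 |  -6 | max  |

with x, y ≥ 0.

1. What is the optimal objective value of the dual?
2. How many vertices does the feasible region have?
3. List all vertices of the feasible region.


1. 21
2. 3
3. (0, 0), (7, 0), (0, 10.5)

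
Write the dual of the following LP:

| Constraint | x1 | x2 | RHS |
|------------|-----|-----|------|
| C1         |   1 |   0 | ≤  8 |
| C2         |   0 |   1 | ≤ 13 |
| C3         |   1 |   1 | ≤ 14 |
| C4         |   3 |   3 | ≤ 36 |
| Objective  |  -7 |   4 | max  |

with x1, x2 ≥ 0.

Primal max cᵀx s.t. Ax ≤ b, x ≥ 0  →  Dual min bᵀy s.t. Aᵀy ≥ c, y ≥ 0.

Minimize: z = 8y1 + 13y2 + 14y3 + 36y4

Subject to:
  y1 + y3 + 3y4 ≥ -7
  y2 + y3 + 3y4 ≥ 4
  y1, y2, y3, y4 ≥ 0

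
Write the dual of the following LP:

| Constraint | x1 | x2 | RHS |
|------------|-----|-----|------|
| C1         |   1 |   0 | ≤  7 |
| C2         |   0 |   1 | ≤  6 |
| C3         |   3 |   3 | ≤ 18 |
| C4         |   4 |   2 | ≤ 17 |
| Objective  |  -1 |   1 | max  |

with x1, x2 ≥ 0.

Primal max cᵀx s.t. Ax ≤ b, x ≥ 0  →  Dual min bᵀy s.t. Aᵀy ≥ c, y ≥ 0.

Minimize: z = 7y1 + 6y2 + 18y3 + 17y4

Subject to:
  y1 + 3y3 + 4y4 ≥ -1
  y2 + 3y3 + 2y4 ≥ 1
  y1, y2, y3, y4 ≥ 0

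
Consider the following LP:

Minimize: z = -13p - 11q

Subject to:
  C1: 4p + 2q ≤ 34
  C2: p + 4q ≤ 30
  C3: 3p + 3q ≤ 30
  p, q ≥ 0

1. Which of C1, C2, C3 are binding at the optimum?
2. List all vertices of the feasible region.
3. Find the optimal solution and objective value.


1. C1, C3
2. (0, 0), (8.5, 0), (7, 3), (3.333, 6.667), (0, 7.5)
3. p = 7, q = 3, z = -124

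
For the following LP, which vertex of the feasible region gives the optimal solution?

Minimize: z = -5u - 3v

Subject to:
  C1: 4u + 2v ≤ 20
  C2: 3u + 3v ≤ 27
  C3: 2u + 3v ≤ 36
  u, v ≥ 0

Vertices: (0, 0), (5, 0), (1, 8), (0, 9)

Evaluate the objective at each vertex of the feasible region:
  z(0, 0) = 0
  z(5, 0) = -25
  z(1, 8) = -29  ←
  z(0, 9) = -27
The minimum is at u = 1, v = 8.

(1, 8)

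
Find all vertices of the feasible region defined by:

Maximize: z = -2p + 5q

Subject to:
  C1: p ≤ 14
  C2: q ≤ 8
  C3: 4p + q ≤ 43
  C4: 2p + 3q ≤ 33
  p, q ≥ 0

(0, 0), (10.75, 0), (9.6, 4.6), (4.5, 8), (0, 8)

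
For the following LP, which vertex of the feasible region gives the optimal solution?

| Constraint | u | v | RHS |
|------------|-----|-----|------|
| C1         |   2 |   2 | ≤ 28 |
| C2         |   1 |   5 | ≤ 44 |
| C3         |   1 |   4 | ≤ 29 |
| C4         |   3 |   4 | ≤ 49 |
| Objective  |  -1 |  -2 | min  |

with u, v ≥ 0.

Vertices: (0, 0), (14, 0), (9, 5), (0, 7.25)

Evaluate the objective at each vertex of the feasible region:
  z(0, 0) = 0
  z(14, 0) = -14
  z(9, 5) = -19  ←
  z(0, 7.25) = -14.5
The minimum is at u = 9, v = 5.

(9, 5)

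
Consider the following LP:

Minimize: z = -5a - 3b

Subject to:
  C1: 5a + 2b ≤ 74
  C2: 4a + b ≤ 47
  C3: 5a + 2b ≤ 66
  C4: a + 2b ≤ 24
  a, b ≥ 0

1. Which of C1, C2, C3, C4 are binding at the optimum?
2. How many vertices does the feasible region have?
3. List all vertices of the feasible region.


1. C2, C4
2. 4
3. (0, 0), (11.75, 0), (10, 7), (0, 12)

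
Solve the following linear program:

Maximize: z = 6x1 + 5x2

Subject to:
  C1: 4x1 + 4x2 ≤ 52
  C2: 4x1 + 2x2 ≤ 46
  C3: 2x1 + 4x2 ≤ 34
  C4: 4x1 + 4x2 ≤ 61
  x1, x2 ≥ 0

Evaluate the objective at each vertex of the feasible region:
  z(0, 0) = 0
  z(11.5, 0) = 69
  z(10, 3) = 75  ←
  z(9, 4) = 74
  z(0, 8.5) = 42.5
The maximum is at x1 = 10, x2 = 3.

x1 = 10, x2 = 3, z = 75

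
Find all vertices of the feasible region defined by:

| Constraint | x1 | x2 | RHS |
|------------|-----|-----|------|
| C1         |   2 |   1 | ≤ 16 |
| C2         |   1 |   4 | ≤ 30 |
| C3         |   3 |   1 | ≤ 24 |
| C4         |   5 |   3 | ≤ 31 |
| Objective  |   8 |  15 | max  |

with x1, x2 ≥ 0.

(0, 0), (6.2, 0), (2, 7), (0, 7.5)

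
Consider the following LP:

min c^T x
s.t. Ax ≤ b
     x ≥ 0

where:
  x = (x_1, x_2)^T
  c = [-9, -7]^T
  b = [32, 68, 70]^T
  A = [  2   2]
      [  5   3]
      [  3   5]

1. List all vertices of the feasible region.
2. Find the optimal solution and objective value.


1. (0, 0), (13.6, 0), (10, 6), (5, 11), (0, 14)
2. x_1 = 10, x_2 = 6, z = -132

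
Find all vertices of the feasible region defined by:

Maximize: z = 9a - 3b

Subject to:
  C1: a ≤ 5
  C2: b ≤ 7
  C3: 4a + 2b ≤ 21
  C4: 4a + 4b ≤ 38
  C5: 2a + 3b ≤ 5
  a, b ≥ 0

(0, 0), (2.5, 0), (0, 1.667)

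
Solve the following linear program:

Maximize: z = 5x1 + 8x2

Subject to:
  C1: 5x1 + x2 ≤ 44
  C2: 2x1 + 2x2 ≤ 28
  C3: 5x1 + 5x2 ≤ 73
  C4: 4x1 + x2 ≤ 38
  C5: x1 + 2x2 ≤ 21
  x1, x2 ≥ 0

Evaluate the objective at each vertex of the feasible region:
  z(0, 0) = 0
  z(8.8, 0) = 44
  z(7.5, 6.5) = 89.5
  z(7, 7) = 91  ←
  z(0, 10.5) = 84
The maximum is at x1 = 7, x2 = 7.

x1 = 7, x2 = 7, z = 91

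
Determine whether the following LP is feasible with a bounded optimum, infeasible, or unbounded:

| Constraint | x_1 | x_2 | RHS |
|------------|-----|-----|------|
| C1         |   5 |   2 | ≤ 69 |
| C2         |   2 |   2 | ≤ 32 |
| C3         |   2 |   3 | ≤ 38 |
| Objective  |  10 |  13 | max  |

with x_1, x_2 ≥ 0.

Feasible with a bounded optimal solution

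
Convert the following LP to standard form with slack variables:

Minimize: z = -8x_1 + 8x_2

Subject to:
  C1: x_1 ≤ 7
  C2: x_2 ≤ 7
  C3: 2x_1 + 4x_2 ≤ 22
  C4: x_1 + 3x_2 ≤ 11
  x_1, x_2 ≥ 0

min z = -8x_1 + 8x_2

s.t.
  x_1 + s1 = 7
  x_2 + s2 = 7
  2x_1 + 4x_2 + s3 = 22
  x_1 + 3x_2 + s4 = 11
  x_1, x_2, s1, s2, s3, s4 ≥ 0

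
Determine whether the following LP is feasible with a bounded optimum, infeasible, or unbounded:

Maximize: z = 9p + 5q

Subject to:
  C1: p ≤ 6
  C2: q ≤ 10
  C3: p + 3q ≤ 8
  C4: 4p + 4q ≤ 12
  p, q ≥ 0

Feasible with a bounded optimal solution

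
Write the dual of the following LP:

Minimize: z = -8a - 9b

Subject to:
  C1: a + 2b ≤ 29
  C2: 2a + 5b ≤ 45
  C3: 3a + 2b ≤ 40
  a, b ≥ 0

Primal min cᵀx s.t. Ax ≤ b, x ≥ 0  →  Dual max −bᵀy s.t. Aᵀy ≥ −c, y ≥ 0.

Maximize: z = -29y1 - 45y2 - 40y3

Subject to:
  y1 + 2y2 + 3y3 ≥ 8
  2y1 + 5y2 + 2y3 ≥ 9
  y1, y2, y3 ≥ 0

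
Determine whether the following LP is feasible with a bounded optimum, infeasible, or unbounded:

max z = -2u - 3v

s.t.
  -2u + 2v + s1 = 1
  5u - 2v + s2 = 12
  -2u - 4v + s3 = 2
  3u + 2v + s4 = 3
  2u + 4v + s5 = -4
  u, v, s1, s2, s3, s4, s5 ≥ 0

Infeasible (no feasible solution exists)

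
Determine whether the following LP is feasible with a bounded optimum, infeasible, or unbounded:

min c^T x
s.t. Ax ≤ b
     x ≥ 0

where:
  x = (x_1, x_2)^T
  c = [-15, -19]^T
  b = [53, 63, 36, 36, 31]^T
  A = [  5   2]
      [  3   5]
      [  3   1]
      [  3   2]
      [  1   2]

Feasible with a bounded optimal solution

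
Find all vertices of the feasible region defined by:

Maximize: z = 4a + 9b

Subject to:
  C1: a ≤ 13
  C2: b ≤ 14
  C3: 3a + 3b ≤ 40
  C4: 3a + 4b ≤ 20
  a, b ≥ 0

(0, 0), (6.667, 0), (0, 5)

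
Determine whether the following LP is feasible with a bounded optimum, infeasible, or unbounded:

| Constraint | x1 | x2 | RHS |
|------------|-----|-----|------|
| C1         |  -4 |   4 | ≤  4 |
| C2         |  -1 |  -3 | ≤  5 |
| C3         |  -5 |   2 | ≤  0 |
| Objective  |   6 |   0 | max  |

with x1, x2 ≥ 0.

Unbounded (objective can increase without bound)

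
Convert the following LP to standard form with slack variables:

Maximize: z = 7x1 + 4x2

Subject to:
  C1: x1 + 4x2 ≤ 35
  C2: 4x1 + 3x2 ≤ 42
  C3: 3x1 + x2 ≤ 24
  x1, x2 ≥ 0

max z = 7x1 + 4x2

s.t.
  x1 + 4x2 + s1 = 35
  4x1 + 3x2 + s2 = 42
  3x1 + x2 + s3 = 24
  x1, x2, s1, s2, s3 ≥ 0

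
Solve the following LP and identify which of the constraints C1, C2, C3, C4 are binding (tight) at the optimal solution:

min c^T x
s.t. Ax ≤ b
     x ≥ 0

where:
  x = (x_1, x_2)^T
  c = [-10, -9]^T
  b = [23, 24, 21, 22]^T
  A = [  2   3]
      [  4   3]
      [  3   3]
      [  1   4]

At x_1 = 3, x_2 = 4, compute slack b - a·x for each constraint:
  C1: 23 − 18 = 5  (slack)
  C2: 24 − 24 = 0  (binding)
  C3: 21 − 21 = 0  (binding)
  C4: 22 − 19 = 3  (slack)

Optimal: x_1 = 3, x_2 = 4
Binding: C2, C3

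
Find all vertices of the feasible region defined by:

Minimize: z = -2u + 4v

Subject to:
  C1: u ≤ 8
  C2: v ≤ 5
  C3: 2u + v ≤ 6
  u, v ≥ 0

(0, 0), (3, 0), (0.5, 5), (0, 5)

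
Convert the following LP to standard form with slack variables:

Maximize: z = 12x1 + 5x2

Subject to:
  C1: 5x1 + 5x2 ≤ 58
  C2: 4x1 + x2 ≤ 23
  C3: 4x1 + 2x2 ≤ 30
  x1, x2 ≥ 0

max z = 12x1 + 5x2

s.t.
  5x1 + 5x2 + s1 = 58
  4x1 + x2 + s2 = 23
  4x1 + 2x2 + s3 = 30
  x1, x2, s1, s2, s3 ≥ 0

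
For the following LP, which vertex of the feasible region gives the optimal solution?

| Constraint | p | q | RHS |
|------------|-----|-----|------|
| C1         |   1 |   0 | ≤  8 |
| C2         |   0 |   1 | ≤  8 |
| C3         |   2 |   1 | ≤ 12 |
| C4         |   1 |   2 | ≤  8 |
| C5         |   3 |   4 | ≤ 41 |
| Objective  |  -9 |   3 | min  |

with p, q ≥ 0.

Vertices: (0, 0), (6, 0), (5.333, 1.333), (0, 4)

Evaluate the objective at each vertex of the feasible region:
  z(0, 0) = 0
  z(6, 0) = -54  ←
  z(5.333, 1.333) = -44
  z(0, 4) = 12
The minimum is at p = 6, q = 0.

(6, 0)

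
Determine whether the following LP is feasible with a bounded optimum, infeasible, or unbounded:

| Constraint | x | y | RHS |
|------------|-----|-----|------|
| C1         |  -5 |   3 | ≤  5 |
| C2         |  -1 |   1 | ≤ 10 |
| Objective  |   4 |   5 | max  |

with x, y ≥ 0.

Unbounded (objective can increase without bound)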